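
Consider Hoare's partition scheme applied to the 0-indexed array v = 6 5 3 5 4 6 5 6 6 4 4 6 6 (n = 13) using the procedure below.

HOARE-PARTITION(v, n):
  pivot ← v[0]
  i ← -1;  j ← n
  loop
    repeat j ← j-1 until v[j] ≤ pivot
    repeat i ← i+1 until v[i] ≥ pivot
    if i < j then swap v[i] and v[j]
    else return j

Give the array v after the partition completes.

pivot=6
j stops at 12 (6), i stops at 0 (6); swap ⇒ 6 5 3 5 4 6 5 6 6 4 4 6 6
j stops at 11 (6), i stops at 5 (6); swap ⇒ 6 5 3 5 4 6 5 6 6 4 4 6 6
j stops at 10 (4), i stops at 7 (6); swap ⇒ 6 5 3 5 4 6 5 4 6 4 6 6 6
j stops at 9 (4), i stops at 8 (6); swap ⇒ 6 5 3 5 4 6 5 4 4 6 6 6 6
j stops at 8, i stops at 9; i≥j ⇒ return 8. v=6 5 3 5 4 6 5 4 4 6 6 6 6

6 5 3 5 4 6 5 4 4 6 6 6 6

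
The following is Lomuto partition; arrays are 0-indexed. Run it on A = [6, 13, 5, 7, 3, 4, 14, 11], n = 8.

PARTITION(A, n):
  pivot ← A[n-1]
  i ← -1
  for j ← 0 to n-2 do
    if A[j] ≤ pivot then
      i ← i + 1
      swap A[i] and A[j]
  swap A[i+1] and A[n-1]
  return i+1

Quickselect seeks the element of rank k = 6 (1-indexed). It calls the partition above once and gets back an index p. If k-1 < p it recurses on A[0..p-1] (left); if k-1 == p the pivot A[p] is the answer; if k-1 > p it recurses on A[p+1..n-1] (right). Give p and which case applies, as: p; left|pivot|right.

pivot=11, i=-1
j=0: 6≤11, i=0, swap(0,0) ⇒ [6, 13, 5, 7, 3, 4, 14, 11]
j=1: 13>11, skip
j=2: 5≤11, i=1, swap(1,2) ⇒ [6, 5, 13, 7, 3, 4, 14, 11]
j=3: 7≤11, i=2, swap(2,3) ⇒ [6, 5, 7, 13, 3, 4, 14, 11]
j=4: 3≤11, i=3, swap(3,4) ⇒ [6, 5, 7, 3, 13, 4, 14, 11]
j=5: 4≤11, i=4, swap(4,5) ⇒ [6, 5, 7, 3, 4, 13, 14, 11]
j=6: 14>11, skip
swap(5,7) ⇒ [6, 5, 7, 3, 4, 11, 14, 13]; return 5
p = 5; k-1 = 5 == 5 ⇒ pivot

5; pivot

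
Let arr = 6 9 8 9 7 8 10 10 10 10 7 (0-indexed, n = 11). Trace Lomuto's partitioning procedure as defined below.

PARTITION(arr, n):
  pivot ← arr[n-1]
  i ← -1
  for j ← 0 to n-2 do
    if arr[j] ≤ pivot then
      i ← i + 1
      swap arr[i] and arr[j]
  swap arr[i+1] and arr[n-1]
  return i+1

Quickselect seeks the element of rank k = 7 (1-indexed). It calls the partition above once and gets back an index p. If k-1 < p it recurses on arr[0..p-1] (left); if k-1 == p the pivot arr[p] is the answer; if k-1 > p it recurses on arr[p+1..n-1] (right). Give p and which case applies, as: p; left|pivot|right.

pivot = arr[10] = 7; i = -1
j=0: arr[0]=6 ≤ 7 → i=0, swap arr[0],arr[0] (no change) → 6 9 8 9 7 8 10 10 10 10 7
j=1: arr[1]=9 > 7 → no swap
j=2: arr[2]=8 > 7 → no swap
j=3: arr[3]=9 > 7 → no swap
j=4: arr[4]=7 ≤ 7 → i=1, swap arr[1],arr[4] → 6 7 8 9 9 8 10 10 10 10 7
j=5: arr[5]=8 > 7 → no swap
j=6: arr[6]=10 > 7 → no swap
j=7: arr[7]=10 > 7 → no swap
j=8: arr[8]=10 > 7 → no swap
j=9: arr[9]=10 > 7 → no swap
final swap arr[2],arr[10] → 6 7 7 9 9 8 10 10 10 10 8; return 2
p = 2; k-1 = 6 > 2 ⇒ right

2; right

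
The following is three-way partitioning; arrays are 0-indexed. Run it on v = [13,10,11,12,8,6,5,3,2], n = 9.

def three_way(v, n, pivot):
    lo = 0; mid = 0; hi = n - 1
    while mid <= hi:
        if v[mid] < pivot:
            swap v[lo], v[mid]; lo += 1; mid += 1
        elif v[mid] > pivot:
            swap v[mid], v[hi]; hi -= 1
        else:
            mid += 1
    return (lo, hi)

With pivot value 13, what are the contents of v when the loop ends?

pivot = 13; lo=0, mid=0, hi=8
v[mid]=13=13: mid=1
v[mid]=10<13: swap v[0],v[1]; lo=1,mid=2 → [10,13,11,12,8,6,5,3,2]
v[mid]=11<13: swap v[1],v[2]; lo=2,mid=3 → [10,11,13,12,8,6,5,3,2]
v[mid]=12<13: swap v[2],v[3]; lo=3,mid=4 → [10,11,12,13,8,6,5,3,2]
v[mid]=8<13: swap v[3],v[4]; lo=4,mid=5 → [10,11,12,8,13,6,5,3,2]
v[mid]=6<13: swap v[4],v[5]; lo=5,mid=6 → [10,11,12,8,6,13,5,3,2]
v[mid]=5<13: swap v[5],v[6]; lo=6,mid=7 → [10,11,12,8,6,5,13,3,2]
v[mid]=3<13: swap v[6],v[7]; lo=7,mid=8 → [10,11,12,8,6,5,3,13,2]
v[mid]=2<13: swap v[7],v[8]; lo=8,mid=9 → [10,11,12,8,6,5,3,2,13]
end: lo=8, hi=8; v = [10,11,12,8,6,5,3,2,13]

[10,11,12,8,6,5,3,2,13]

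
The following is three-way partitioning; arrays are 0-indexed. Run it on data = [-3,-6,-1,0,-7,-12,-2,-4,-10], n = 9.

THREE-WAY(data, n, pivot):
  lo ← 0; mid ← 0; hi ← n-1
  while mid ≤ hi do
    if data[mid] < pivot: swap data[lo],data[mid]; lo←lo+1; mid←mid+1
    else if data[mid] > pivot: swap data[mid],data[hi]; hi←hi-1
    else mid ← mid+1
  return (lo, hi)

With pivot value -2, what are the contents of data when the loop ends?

pivot = -2; lo=0, mid=0, hi=8
data[mid]=-3<-2: swap data[0],data[0]; lo=1,mid=1 → [-3,-6,-1,0,-7,-12,-2,-4,-10]
data[mid]=-6<-2: swap data[1],data[1]; lo=2,mid=2 → [-3,-6,-1,0,-7,-12,-2,-4,-10]
data[mid]=-1>-2: swap data[2],data[8]; hi=7 → [-3,-6,-10,0,-7,-12,-2,-4,-1]
data[mid]=-10<-2: swap data[2],data[2]; lo=3,mid=3 → [-3,-6,-10,0,-7,-12,-2,-4,-1]
data[mid]=0>-2: swap data[3],data[7]; hi=6 → [-3,-6,-10,-4,-7,-12,-2,0,-1]
data[mid]=-4<-2: swap data[3],data[3]; lo=4,mid=4 → [-3,-6,-10,-4,-7,-12,-2,0,-1]
data[mid]=-7<-2: swap data[4],data[4]; lo=5,mid=5 → [-3,-6,-10,-4,-7,-12,-2,0,-1]
data[mid]=-12<-2: swap data[5],data[5]; lo=6,mid=6 → [-3,-6,-10,-4,-7,-12,-2,0,-1]
data[mid]=-2=-2: mid=7
end: lo=6, hi=6; data = [-3,-6,-10,-4,-7,-12,-2,0,-1]

[-3,-6,-10,-4,-7,-12,-2,0,-1]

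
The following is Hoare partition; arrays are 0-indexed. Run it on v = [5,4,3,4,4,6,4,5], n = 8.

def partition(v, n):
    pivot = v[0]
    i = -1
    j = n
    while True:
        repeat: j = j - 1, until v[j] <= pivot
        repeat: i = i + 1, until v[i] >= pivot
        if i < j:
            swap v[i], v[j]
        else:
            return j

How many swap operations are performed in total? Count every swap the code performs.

pivot=5
j stops at 7 (5), i stops at 0 (5); swap ⇒ [5,4,3,4,4,6,4,5]
j stops at 6 (4), i stops at 5 (6); swap ⇒ [5,4,3,4,4,4,6,5]
j stops at 5, i stops at 6; i≥j ⇒ return 5. v=[5,4,3,4,4,4,6,5]

2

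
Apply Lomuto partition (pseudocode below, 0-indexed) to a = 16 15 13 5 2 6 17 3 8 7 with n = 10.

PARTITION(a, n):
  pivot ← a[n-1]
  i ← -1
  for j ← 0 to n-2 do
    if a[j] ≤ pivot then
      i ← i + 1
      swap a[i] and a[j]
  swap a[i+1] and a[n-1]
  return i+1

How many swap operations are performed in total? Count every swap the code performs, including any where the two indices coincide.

5

pivot=7, i=-1
j=0: 16>7, skip
j=1: 15>7, skip
j=2: 13>7, skip
j=3: 5≤7, i=0, swap(0,3) ⇒ 5 15 13 16 2 6 17 3 8 7
j=4: 2≤7, i=1, swap(1,4) ⇒ 5 2 13 16 15 6 17 3 8 7
j=5: 6≤7, i=2, swap(2,5) ⇒ 5 2 6 16 15 13 17 3 8 7
j=6: 17>7, skip
j=7: 3≤7, i=3, swap(3,7) ⇒ 5 2 6 3 15 13 17 16 8 7
j=8: 8>7, skip
swap(4,9) ⇒ 5 2 6 3 7 13 17 16 8 15; return 4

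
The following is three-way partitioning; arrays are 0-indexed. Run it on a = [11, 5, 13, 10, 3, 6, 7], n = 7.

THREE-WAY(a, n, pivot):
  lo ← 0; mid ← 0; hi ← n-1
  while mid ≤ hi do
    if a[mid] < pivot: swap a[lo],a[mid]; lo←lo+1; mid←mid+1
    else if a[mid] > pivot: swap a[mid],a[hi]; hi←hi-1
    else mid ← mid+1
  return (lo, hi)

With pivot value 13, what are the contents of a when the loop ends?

[11, 5, 10, 3, 6, 7, 13]

lo=0 mid=0 hi=6
11<13: swap(0,0), lo=1 mid=1 ⇒ [11, 5, 13, 10, 3, 6, 7]
5<13: swap(1,1), lo=2 mid=2 ⇒ [11, 5, 13, 10, 3, 6, 7]
13=13: mid=3
10<13: swap(2,3), lo=3 mid=4 ⇒ [11, 5, 10, 13, 3, 6, 7]
3<13: swap(3,4), lo=4 mid=5 ⇒ [11, 5, 10, 3, 13, 6, 7]
6<13: swap(4,5), lo=5 mid=6 ⇒ [11, 5, 10, 3, 6, 13, 7]
7<13: swap(5,6), lo=6 mid=7 ⇒ [11, 5, 10, 3, 6, 7, 13]
done. lo=6 hi=6; a=[11, 5, 10, 3, 6, 7, 13]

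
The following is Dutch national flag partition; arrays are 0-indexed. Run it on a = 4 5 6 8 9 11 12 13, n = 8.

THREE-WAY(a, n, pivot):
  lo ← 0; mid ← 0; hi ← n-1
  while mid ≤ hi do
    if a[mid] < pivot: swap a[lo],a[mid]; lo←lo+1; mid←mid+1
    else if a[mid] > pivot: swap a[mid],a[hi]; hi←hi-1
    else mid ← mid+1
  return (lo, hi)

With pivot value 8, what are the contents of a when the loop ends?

lo=0 mid=0 hi=7
4<8: swap(0,0), lo=1 mid=1 ⇒ 4 5 6 8 9 11 12 13
5<8: swap(1,1), lo=2 mid=2 ⇒ 4 5 6 8 9 11 12 13
6<8: swap(2,2), lo=3 mid=3 ⇒ 4 5 6 8 9 11 12 13
8=8: mid=4
9>8: swap(4,7), hi=6 ⇒ 4 5 6 8 13 11 12 9
13>8: swap(4,6), hi=5 ⇒ 4 5 6 8 12 11 13 9
12>8: swap(4,5), hi=4 ⇒ 4 5 6 8 11 12 13 9
11>8: swap(4,4), hi=3 ⇒ 4 5 6 8 11 12 13 9
done. lo=3 hi=3; a=4 5 6 8 11 12 13 9

4 5 6 8 11 12 13 9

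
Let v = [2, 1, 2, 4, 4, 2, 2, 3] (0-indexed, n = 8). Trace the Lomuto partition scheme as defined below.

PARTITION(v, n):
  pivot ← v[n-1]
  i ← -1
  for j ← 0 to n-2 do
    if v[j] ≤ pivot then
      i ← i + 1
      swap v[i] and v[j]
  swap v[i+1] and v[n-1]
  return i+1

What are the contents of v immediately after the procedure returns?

[2, 1, 2, 2, 2, 3, 4, 4]

pivot=3, i=-1
j=0: 2≤3, i=0, swap(0,0) ⇒ [2, 1, 2, 4, 4, 2, 2, 3]
j=1: 1≤3, i=1, swap(1,1) ⇒ [2, 1, 2, 4, 4, 2, 2, 3]
j=2: 2≤3, i=2, swap(2,2) ⇒ [2, 1, 2, 4, 4, 2, 2, 3]
j=3: 4>3, skip
j=4: 4>3, skip
j=5: 2≤3, i=3, swap(3,5) ⇒ [2, 1, 2, 2, 4, 4, 2, 3]
j=6: 2≤3, i=4, swap(4,6) ⇒ [2, 1, 2, 2, 2, 4, 4, 3]
swap(5,7) ⇒ [2, 1, 2, 2, 2, 3, 4, 4]; return 5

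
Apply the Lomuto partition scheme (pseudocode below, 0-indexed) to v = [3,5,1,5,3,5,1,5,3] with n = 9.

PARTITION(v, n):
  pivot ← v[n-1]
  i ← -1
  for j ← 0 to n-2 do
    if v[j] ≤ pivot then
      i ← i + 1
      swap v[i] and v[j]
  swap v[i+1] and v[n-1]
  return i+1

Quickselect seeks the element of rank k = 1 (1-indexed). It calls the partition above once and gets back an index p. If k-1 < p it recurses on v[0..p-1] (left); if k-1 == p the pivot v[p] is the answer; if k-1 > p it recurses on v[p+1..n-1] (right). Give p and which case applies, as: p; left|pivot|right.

pivot = v[8] = 3; i = -1
j=0: v[0]=3 ≤ 3 → i=0, swap v[0],v[0] (no change) → [3,5,1,5,3,5,1,5,3]
j=1: v[1]=5 > 3 → no swap
j=2: v[2]=1 ≤ 3 → i=1, swap v[1],v[2] → [3,1,5,5,3,5,1,5,3]
j=3: v[3]=5 > 3 → no swap
j=4: v[4]=3 ≤ 3 → i=2, swap v[2],v[4] → [3,1,3,5,5,5,1,5,3]
j=5: v[5]=5 > 3 → no swap
j=6: v[6]=1 ≤ 3 → i=3, swap v[3],v[6] → [3,1,3,1,5,5,5,5,3]
j=7: v[7]=5 > 3 → no swap
final swap v[4],v[8] → [3,1,3,1,3,5,5,5,5]; return 4
p = 4; k-1 = 0 < 4 ⇒ left

4; left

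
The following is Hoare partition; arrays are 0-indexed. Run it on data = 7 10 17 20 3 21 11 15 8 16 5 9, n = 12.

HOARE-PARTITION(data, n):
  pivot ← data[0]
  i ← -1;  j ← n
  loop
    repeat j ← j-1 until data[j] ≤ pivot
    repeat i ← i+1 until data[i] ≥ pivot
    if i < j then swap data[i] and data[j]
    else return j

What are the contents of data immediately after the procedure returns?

5 3 17 20 10 21 11 15 8 16 7 9

pivot = data[0] = 7; i = -1, j = 12
j→10 (data[10]=5≤7), i→0 (data[0]=7≥7); i<j, swap → 5 10 17 20 3 21 11 15 8 16 7 9
j→4 (data[4]=3≤7), i→1 (data[1]=10≥7); i<j, swap → 5 3 17 20 10 21 11 15 8 16 7 9
j→1, i→2; i≥j, return j=1. data = 5 3 17 20 10 21 11 15 8 16 7 9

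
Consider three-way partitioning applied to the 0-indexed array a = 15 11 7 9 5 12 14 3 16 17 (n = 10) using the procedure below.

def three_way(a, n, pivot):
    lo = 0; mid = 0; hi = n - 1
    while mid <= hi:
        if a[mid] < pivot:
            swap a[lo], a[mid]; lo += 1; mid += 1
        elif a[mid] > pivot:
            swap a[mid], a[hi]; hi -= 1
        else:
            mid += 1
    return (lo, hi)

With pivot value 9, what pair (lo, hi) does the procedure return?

pivot = 9; lo=0, mid=0, hi=9
a[mid]=15>9: swap a[0],a[9]; hi=8 → 17 11 7 9 5 12 14 3 16 15
a[mid]=17>9: swap a[0],a[8]; hi=7 → 16 11 7 9 5 12 14 3 17 15
a[mid]=16>9: swap a[0],a[7]; hi=6 → 3 11 7 9 5 12 14 16 17 15
a[mid]=3<9: swap a[0],a[0]; lo=1,mid=1 → 3 11 7 9 5 12 14 16 17 15
a[mid]=11>9: swap a[1],a[6]; hi=5 → 3 14 7 9 5 12 11 16 17 15
a[mid]=14>9: swap a[1],a[5]; hi=4 → 3 12 7 9 5 14 11 16 17 15
a[mid]=12>9: swap a[1],a[4]; hi=3 → 3 5 7 9 12 14 11 16 17 15
a[mid]=5<9: swap a[1],a[1]; lo=2,mid=2 → 3 5 7 9 12 14 11 16 17 15
a[mid]=7<9: swap a[2],a[2]; lo=3,mid=3 → 3 5 7 9 12 14 11 16 17 15
a[mid]=9=9: mid=4
end: lo=3, hi=3; a = 3 5 7 9 12 14 11 16 17 15

(3, 3)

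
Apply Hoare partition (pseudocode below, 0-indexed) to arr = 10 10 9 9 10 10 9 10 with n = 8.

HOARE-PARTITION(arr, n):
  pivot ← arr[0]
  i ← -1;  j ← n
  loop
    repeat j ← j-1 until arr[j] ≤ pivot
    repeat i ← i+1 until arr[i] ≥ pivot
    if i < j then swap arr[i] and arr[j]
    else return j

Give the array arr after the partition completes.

10 9 9 9 10 10 10 10

pivot=10
j stops at 7 (10), i stops at 0 (10); swap ⇒ 10 10 9 9 10 10 9 10
j stops at 6 (9), i stops at 1 (10); swap ⇒ 10 9 9 9 10 10 10 10
j stops at 5 (10), i stops at 4 (10); swap ⇒ 10 9 9 9 10 10 10 10
j stops at 4, i stops at 5; i≥j ⇒ return 4. arr=10 9 9 9 10 10 10 10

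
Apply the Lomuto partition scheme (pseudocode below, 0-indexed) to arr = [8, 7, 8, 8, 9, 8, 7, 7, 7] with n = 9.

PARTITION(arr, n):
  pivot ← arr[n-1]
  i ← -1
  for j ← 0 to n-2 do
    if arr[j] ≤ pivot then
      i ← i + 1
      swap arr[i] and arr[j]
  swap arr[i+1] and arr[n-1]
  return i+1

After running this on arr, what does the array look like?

[7, 7, 7, 7, 9, 8, 8, 8, 8]

pivot=7, i=-1
j=0: 8>7, skip
j=1: 7≤7, i=0, swap(0,1) ⇒ [7, 8, 8, 8, 9, 8, 7, 7, 7]
j=2: 8>7, skip
j=3: 8>7, skip
j=4: 9>7, skip
j=5: 8>7, skip
j=6: 7≤7, i=1, swap(1,6) ⇒ [7, 7, 8, 8, 9, 8, 8, 7, 7]
j=7: 7≤7, i=2, swap(2,7) ⇒ [7, 7, 7, 8, 9, 8, 8, 8, 7]
swap(3,8) ⇒ [7, 7, 7, 7, 9, 8, 8, 8, 8]; return 3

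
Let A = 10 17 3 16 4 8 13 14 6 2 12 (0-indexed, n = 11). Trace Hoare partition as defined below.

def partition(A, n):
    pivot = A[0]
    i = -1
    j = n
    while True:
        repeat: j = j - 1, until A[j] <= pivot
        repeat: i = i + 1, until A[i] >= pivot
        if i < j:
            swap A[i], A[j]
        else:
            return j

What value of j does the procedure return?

4

pivot = A[0] = 10; i = -1, j = 11
j→9 (A[9]=2≤10), i→0 (A[0]=10≥10); i<j, swap → 2 17 3 16 4 8 13 14 6 10 12
j→8 (A[8]=6≤10), i→1 (A[1]=17≥10); i<j, swap → 2 6 3 16 4 8 13 14 17 10 12
j→5 (A[5]=8≤10), i→3 (A[3]=16≥10); i<j, swap → 2 6 3 8 4 16 13 14 17 10 12
j→4, i→5; i≥j, return j=4. A = 2 6 3 8 4 16 13 14 17 10 12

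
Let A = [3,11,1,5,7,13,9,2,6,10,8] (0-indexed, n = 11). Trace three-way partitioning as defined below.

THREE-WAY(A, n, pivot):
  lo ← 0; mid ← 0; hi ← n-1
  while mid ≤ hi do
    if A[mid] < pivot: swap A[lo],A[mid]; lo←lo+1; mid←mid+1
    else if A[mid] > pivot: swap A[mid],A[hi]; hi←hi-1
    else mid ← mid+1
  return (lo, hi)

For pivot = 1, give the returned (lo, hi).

pivot = 1; lo=0, mid=0, hi=10
A[mid]=3>1: swap A[0],A[10]; hi=9 → [8,11,1,5,7,13,9,2,6,10,3]
A[mid]=8>1: swap A[0],A[9]; hi=8 → [10,11,1,5,7,13,9,2,6,8,3]
A[mid]=10>1: swap A[0],A[8]; hi=7 → [6,11,1,5,7,13,9,2,10,8,3]
A[mid]=6>1: swap A[0],A[7]; hi=6 → [2,11,1,5,7,13,9,6,10,8,3]
A[mid]=2>1: swap A[0],A[6]; hi=5 → [9,11,1,5,7,13,2,6,10,8,3]
A[mid]=9>1: swap A[0],A[5]; hi=4 → [13,11,1,5,7,9,2,6,10,8,3]
A[mid]=13>1: swap A[0],A[4]; hi=3 → [7,11,1,5,13,9,2,6,10,8,3]
A[mid]=7>1: swap A[0],A[3]; hi=2 → [5,11,1,7,13,9,2,6,10,8,3]
A[mid]=5>1: swap A[0],A[2]; hi=1 → [1,11,5,7,13,9,2,6,10,8,3]
A[mid]=1=1: mid=1
A[mid]=11>1: swap A[1],A[1]; hi=0 → [1,11,5,7,13,9,2,6,10,8,3]
end: lo=0, hi=0; A = [1,11,5,7,13,9,2,6,10,8,3]

(0, 0)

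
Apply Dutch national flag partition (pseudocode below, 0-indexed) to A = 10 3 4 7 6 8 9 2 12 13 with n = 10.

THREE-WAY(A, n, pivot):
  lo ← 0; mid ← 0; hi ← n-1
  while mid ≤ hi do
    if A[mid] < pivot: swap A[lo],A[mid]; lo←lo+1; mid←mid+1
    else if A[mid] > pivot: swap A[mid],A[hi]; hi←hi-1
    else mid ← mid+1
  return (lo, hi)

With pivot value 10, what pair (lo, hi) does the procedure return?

pivot = 10; lo=0, mid=0, hi=9
A[mid]=10=10: mid=1
A[mid]=3<10: swap A[0],A[1]; lo=1,mid=2 → 3 10 4 7 6 8 9 2 12 13
A[mid]=4<10: swap A[1],A[2]; lo=2,mid=3 → 3 4 10 7 6 8 9 2 12 13
A[mid]=7<10: swap A[2],A[3]; lo=3,mid=4 → 3 4 7 10 6 8 9 2 12 13
A[mid]=6<10: swap A[3],A[4]; lo=4,mid=5 → 3 4 7 6 10 8 9 2 12 13
A[mid]=8<10: swap A[4],A[5]; lo=5,mid=6 → 3 4 7 6 8 10 9 2 12 13
A[mid]=9<10: swap A[5],A[6]; lo=6,mid=7 → 3 4 7 6 8 9 10 2 12 13
A[mid]=2<10: swap A[6],A[7]; lo=7,mid=8 → 3 4 7 6 8 9 2 10 12 13
A[mid]=12>10: swap A[8],A[9]; hi=8 → 3 4 7 6 8 9 2 10 13 12
A[mid]=13>10: swap A[8],A[8]; hi=7 → 3 4 7 6 8 9 2 10 13 12
end: lo=7, hi=7; A = 3 4 7 6 8 9 2 10 13 12

(7, 7)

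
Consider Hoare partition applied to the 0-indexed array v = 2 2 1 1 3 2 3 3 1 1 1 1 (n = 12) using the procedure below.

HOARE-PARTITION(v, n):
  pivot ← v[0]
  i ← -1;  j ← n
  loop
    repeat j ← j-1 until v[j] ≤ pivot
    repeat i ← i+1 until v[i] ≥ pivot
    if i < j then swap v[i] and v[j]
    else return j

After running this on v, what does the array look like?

pivot = v[0] = 2; i = -1, j = 12
j→11 (v[11]=1≤2), i→0 (v[0]=2≥2); i<j, swap → 1 2 1 1 3 2 3 3 1 1 1 2
j→10 (v[10]=1≤2), i→1 (v[1]=2≥2); i<j, swap → 1 1 1 1 3 2 3 3 1 1 2 2
j→9 (v[9]=1≤2), i→4 (v[4]=3≥2); i<j, swap → 1 1 1 1 1 2 3 3 1 3 2 2
j→8 (v[8]=1≤2), i→5 (v[5]=2≥2); i<j, swap → 1 1 1 1 1 1 3 3 2 3 2 2
j→5, i→6; i≥j, return j=5. v = 1 1 1 1 1 1 3 3 2 3 2 2

1 1 1 1 1 1 3 3 2 3 2 2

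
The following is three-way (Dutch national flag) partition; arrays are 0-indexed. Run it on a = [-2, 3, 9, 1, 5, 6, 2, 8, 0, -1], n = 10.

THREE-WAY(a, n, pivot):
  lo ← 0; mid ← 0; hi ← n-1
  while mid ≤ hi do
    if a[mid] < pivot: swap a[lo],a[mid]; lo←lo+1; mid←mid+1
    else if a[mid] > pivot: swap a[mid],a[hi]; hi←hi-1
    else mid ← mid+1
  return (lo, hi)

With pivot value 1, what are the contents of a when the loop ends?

[-2, -1, 0, 1, 6, 2, 8, 5, 9, 3]

lo=0 mid=0 hi=9
-2<1: swap(0,0), lo=1 mid=1 ⇒ [-2, 3, 9, 1, 5, 6, 2, 8, 0, -1]
3>1: swap(1,9), hi=8 ⇒ [-2, -1, 9, 1, 5, 6, 2, 8, 0, 3]
-1<1: swap(1,1), lo=2 mid=2 ⇒ [-2, -1, 9, 1, 5, 6, 2, 8, 0, 3]
9>1: swap(2,8), hi=7 ⇒ [-2, -1, 0, 1, 5, 6, 2, 8, 9, 3]
0<1: swap(2,2), lo=3 mid=3 ⇒ [-2, -1, 0, 1, 5, 6, 2, 8, 9, 3]
1=1: mid=4
5>1: swap(4,7), hi=6 ⇒ [-2, -1, 0, 1, 8, 6, 2, 5, 9, 3]
8>1: swap(4,6), hi=5 ⇒ [-2, -1, 0, 1, 2, 6, 8, 5, 9, 3]
2>1: swap(4,5), hi=4 ⇒ [-2, -1, 0, 1, 6, 2, 8, 5, 9, 3]
6>1: swap(4,4), hi=3 ⇒ [-2, -1, 0, 1, 6, 2, 8, 5, 9, 3]
done. lo=3 hi=3; a=[-2, -1, 0, 1, 6, 2, 8, 5, 9, 3]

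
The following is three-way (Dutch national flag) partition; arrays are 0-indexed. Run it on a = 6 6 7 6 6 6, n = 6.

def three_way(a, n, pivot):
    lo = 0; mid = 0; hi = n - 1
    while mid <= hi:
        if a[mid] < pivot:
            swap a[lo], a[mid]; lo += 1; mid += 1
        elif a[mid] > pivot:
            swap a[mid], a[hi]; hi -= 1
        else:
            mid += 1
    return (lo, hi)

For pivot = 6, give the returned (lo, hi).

(0, 4)

pivot = 6; lo=0, mid=0, hi=5
a[mid]=6=6: mid=1
a[mid]=6=6: mid=2
a[mid]=7>6: swap a[2],a[5]; hi=4 → 6 6 6 6 6 7
a[mid]=6=6: mid=3
a[mid]=6=6: mid=4
a[mid]=6=6: mid=5
end: lo=0, hi=4; a = 6 6 6 6 6 7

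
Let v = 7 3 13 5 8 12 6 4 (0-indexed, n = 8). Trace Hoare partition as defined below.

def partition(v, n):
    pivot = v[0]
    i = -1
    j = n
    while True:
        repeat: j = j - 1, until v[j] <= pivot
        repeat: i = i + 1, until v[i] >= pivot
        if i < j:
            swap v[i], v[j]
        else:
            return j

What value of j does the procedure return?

3

pivot=7
j stops at 7 (4), i stops at 0 (7); swap ⇒ 4 3 13 5 8 12 6 7
j stops at 6 (6), i stops at 2 (13); swap ⇒ 4 3 6 5 8 12 13 7
j stops at 3, i stops at 4; i≥j ⇒ return 3. v=4 3 6 5 8 12 13 7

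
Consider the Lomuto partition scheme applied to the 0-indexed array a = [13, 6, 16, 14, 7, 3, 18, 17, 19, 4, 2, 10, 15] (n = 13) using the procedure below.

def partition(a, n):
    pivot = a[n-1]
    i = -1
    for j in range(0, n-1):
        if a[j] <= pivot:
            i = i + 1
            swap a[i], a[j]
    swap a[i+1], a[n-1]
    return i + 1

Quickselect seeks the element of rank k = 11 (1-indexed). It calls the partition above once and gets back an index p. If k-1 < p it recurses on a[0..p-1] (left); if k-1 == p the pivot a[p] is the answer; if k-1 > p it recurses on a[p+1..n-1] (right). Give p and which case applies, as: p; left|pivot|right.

pivot = a[12] = 15; i = -1
j=0: a[0]=13 ≤ 15 → i=0, swap a[0],a[0] (no change) → [13, 6, 16, 14, 7, 3, 18, 17, 19, 4, 2, 10, 15]
j=1: a[1]=6 ≤ 15 → i=1, swap a[1],a[1] (no change) → [13, 6, 16, 14, 7, 3, 18, 17, 19, 4, 2, 10, 15]
j=2: a[2]=16 > 15 → no swap
j=3: a[3]=14 ≤ 15 → i=2, swap a[2],a[3] → [13, 6, 14, 16, 7, 3, 18, 17, 19, 4, 2, 10, 15]
j=4: a[4]=7 ≤ 15 → i=3, swap a[3],a[4] → [13, 6, 14, 7, 16, 3, 18, 17, 19, 4, 2, 10, 15]
j=5: a[5]=3 ≤ 15 → i=4, swap a[4],a[5] → [13, 6, 14, 7, 3, 16, 18, 17, 19, 4, 2, 10, 15]
j=6: a[6]=18 > 15 → no swap
j=7: a[7]=17 > 15 → no swap
j=8: a[8]=19 > 15 → no swap
j=9: a[9]=4 ≤ 15 → i=5, swap a[5],a[9] → [13, 6, 14, 7, 3, 4, 18, 17, 19, 16, 2, 10, 15]
j=10: a[10]=2 ≤ 15 → i=6, swap a[6],a[10] → [13, 6, 14, 7, 3, 4, 2, 17, 19, 16, 18, 10, 15]
j=11: a[11]=10 ≤ 15 → i=7, swap a[7],a[11] → [13, 6, 14, 7, 3, 4, 2, 10, 19, 16, 18, 17, 15]
final swap a[8],a[12] → [13, 6, 14, 7, 3, 4, 2, 10, 15, 16, 18, 17, 19]; return 8
p = 8; k-1 = 10 > 8 ⇒ right

8; right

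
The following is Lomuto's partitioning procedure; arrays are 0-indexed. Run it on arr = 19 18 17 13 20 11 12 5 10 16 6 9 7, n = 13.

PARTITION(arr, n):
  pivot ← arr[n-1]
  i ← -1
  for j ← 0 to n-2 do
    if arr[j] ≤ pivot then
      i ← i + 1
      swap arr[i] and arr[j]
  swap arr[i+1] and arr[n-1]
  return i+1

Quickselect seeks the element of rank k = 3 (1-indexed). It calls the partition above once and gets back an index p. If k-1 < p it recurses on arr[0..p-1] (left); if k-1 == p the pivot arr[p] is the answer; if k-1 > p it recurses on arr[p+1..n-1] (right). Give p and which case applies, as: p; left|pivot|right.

2; pivot

pivot = arr[12] = 7; i = -1
j=0: arr[0]=19 > 7 → no swap
j=1: arr[1]=18 > 7 → no swap
j=2: arr[2]=17 > 7 → no swap
j=3: arr[3]=13 > 7 → no swap
j=4: arr[4]=20 > 7 → no swap
j=5: arr[5]=11 > 7 → no swap
j=6: arr[6]=12 > 7 → no swap
j=7: arr[7]=5 ≤ 7 → i=0, swap arr[0],arr[7] → 5 18 17 13 20 11 12 19 10 16 6 9 7
j=8: arr[8]=10 > 7 → no swap
j=9: arr[9]=16 > 7 → no swap
j=10: arr[10]=6 ≤ 7 → i=1, swap arr[1],arr[10] → 5 6 17 13 20 11 12 19 10 16 18 9 7
j=11: arr[11]=9 > 7 → no swap
final swap arr[2],arr[12] → 5 6 7 13 20 11 12 19 10 16 18 9 17; return 2
p = 2; k-1 = 2 == 2 ⇒ pivot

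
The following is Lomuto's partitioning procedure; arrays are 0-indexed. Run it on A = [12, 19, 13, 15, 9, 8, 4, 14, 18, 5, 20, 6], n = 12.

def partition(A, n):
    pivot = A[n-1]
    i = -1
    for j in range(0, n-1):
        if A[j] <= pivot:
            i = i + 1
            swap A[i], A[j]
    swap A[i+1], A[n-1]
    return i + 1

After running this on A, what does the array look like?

[4, 5, 6, 15, 9, 8, 12, 14, 18, 19, 20, 13]

pivot = A[11] = 6; i = -1
j=0: A[0]=12 > 6 → no swap
j=1: A[1]=19 > 6 → no swap
j=2: A[2]=13 > 6 → no swap
j=3: A[3]=15 > 6 → no swap
j=4: A[4]=9 > 6 → no swap
j=5: A[5]=8 > 6 → no swap
j=6: A[6]=4 ≤ 6 → i=0, swap A[0],A[6] → [4, 19, 13, 15, 9, 8, 12, 14, 18, 5, 20, 6]
j=7: A[7]=14 > 6 → no swap
j=8: A[8]=18 > 6 → no swap
j=9: A[9]=5 ≤ 6 → i=1, swap A[1],A[9] → [4, 5, 13, 15, 9, 8, 12, 14, 18, 19, 20, 6]
j=10: A[10]=20 > 6 → no swap
final swap A[2],A[11] → [4, 5, 6, 15, 9, 8, 12, 14, 18, 19, 20, 13]; return 2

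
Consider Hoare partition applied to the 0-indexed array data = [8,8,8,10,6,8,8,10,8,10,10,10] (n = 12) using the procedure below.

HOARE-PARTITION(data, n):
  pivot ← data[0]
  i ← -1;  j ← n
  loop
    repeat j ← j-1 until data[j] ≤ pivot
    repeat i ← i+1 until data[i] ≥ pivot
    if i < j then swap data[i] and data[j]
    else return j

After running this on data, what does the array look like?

[8,8,8,6,10,8,8,10,8,10,10,10]

pivot=8
j stops at 8 (8), i stops at 0 (8); swap ⇒ [8,8,8,10,6,8,8,10,8,10,10,10]
j stops at 6 (8), i stops at 1 (8); swap ⇒ [8,8,8,10,6,8,8,10,8,10,10,10]
j stops at 5 (8), i stops at 2 (8); swap ⇒ [8,8,8,10,6,8,8,10,8,10,10,10]
j stops at 4 (6), i stops at 3 (10); swap ⇒ [8,8,8,6,10,8,8,10,8,10,10,10]
j stops at 3, i stops at 4; i≥j ⇒ return 3. data=[8,8,8,6,10,8,8,10,8,10,10,10]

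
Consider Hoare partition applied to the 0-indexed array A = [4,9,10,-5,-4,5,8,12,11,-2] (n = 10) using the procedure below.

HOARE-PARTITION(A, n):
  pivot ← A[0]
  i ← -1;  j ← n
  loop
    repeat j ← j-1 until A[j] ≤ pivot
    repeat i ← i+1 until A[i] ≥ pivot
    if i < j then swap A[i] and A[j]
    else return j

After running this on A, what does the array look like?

[-2,-4,-5,10,9,5,8,12,11,4]

pivot = A[0] = 4; i = -1, j = 10
j→9 (A[9]=-2≤4), i→0 (A[0]=4≥4); i<j, swap → [-2,9,10,-5,-4,5,8,12,11,4]
j→4 (A[4]=-4≤4), i→1 (A[1]=9≥4); i<j, swap → [-2,-4,10,-5,9,5,8,12,11,4]
j→3 (A[3]=-5≤4), i→2 (A[2]=10≥4); i<j, swap → [-2,-4,-5,10,9,5,8,12,11,4]
j→2, i→3; i≥j, return j=2. A = [-2,-4,-5,10,9,5,8,12,11,4]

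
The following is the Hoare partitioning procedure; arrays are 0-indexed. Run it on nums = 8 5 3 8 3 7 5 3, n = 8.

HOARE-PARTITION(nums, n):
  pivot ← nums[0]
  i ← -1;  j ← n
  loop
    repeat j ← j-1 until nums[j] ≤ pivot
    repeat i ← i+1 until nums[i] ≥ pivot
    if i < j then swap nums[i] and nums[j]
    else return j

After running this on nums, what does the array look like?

pivot=8
j stops at 7 (3), i stops at 0 (8); swap ⇒ 3 5 3 8 3 7 5 8
j stops at 6 (5), i stops at 3 (8); swap ⇒ 3 5 3 5 3 7 8 8
j stops at 5, i stops at 6; i≥j ⇒ return 5. nums=3 5 3 5 3 7 8 8

3 5 3 5 3 7 8 8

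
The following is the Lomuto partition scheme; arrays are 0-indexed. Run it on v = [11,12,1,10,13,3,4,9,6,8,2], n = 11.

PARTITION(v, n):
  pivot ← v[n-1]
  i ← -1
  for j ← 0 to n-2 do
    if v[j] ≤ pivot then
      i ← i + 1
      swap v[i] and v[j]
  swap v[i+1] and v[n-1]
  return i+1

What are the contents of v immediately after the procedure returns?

pivot=2, i=-1
j=0: 11>2, skip
j=1: 12>2, skip
j=2: 1≤2, i=0, swap(0,2) ⇒ [1,12,11,10,13,3,4,9,6,8,2]
j=3: 10>2, skip
j=4: 13>2, skip
j=5: 3>2, skip
j=6: 4>2, skip
j=7: 9>2, skip
j=8: 6>2, skip
j=9: 8>2, skip
swap(1,10) ⇒ [1,2,11,10,13,3,4,9,6,8,12]; return 1

[1,2,11,10,13,3,4,9,6,8,12]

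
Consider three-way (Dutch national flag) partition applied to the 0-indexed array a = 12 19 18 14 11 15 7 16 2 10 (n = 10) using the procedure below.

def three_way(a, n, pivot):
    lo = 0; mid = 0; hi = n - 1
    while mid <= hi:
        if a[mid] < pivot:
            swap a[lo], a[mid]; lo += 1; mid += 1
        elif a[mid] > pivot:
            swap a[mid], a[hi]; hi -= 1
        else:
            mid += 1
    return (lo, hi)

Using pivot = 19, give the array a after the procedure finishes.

pivot = 19; lo=0, mid=0, hi=9
a[mid]=12<19: swap a[0],a[0]; lo=1,mid=1 → 12 19 18 14 11 15 7 16 2 10
a[mid]=19=19: mid=2
a[mid]=18<19: swap a[1],a[2]; lo=2,mid=3 → 12 18 19 14 11 15 7 16 2 10
a[mid]=14<19: swap a[2],a[3]; lo=3,mid=4 → 12 18 14 19 11 15 7 16 2 10
a[mid]=11<19: swap a[3],a[4]; lo=4,mid=5 → 12 18 14 11 19 15 7 16 2 10
a[mid]=15<19: swap a[4],a[5]; lo=5,mid=6 → 12 18 14 11 15 19 7 16 2 10
a[mid]=7<19: swap a[5],a[6]; lo=6,mid=7 → 12 18 14 11 15 7 19 16 2 10
a[mid]=16<19: swap a[6],a[7]; lo=7,mid=8 → 12 18 14 11 15 7 16 19 2 10
a[mid]=2<19: swap a[7],a[8]; lo=8,mid=9 → 12 18 14 11 15 7 16 2 19 10
a[mid]=10<19: swap a[8],a[9]; lo=9,mid=10 → 12 18 14 11 15 7 16 2 10 19
end: lo=9, hi=9; a = 12 18 14 11 15 7 16 2 10 19

12 18 14 11 15 7 16 2 10 19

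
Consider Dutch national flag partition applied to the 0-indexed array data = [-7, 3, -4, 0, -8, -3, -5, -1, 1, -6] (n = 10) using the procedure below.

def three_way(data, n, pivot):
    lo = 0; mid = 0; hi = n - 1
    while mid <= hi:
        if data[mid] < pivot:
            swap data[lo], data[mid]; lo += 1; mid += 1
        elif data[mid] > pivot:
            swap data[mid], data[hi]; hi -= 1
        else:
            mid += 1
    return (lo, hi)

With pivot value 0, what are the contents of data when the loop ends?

[-7, -6, -4, -8, -3, -5, -1, 0, 1, 3]

pivot = 0; lo=0, mid=0, hi=9
data[mid]=-7<0: swap data[0],data[0]; lo=1,mid=1 → [-7, 3, -4, 0, -8, -3, -5, -1, 1, -6]
data[mid]=3>0: swap data[1],data[9]; hi=8 → [-7, -6, -4, 0, -8, -3, -5, -1, 1, 3]
data[mid]=-6<0: swap data[1],data[1]; lo=2,mid=2 → [-7, -6, -4, 0, -8, -3, -5, -1, 1, 3]
data[mid]=-4<0: swap data[2],data[2]; lo=3,mid=3 → [-7, -6, -4, 0, -8, -3, -5, -1, 1, 3]
data[mid]=0=0: mid=4
data[mid]=-8<0: swap data[3],data[4]; lo=4,mid=5 → [-7, -6, -4, -8, 0, -3, -5, -1, 1, 3]
data[mid]=-3<0: swap data[4],data[5]; lo=5,mid=6 → [-7, -6, -4, -8, -3, 0, -5, -1, 1, 3]
data[mid]=-5<0: swap data[5],data[6]; lo=6,mid=7 → [-7, -6, -4, -8, -3, -5, 0, -1, 1, 3]
data[mid]=-1<0: swap data[6],data[7]; lo=7,mid=8 → [-7, -6, -4, -8, -3, -5, -1, 0, 1, 3]
data[mid]=1>0: swap data[8],data[8]; hi=7 → [-7, -6, -4, -8, -3, -5, -1, 0, 1, 3]
end: lo=7, hi=7; data = [-7, -6, -4, -8, -3, -5, -1, 0, 1, 3]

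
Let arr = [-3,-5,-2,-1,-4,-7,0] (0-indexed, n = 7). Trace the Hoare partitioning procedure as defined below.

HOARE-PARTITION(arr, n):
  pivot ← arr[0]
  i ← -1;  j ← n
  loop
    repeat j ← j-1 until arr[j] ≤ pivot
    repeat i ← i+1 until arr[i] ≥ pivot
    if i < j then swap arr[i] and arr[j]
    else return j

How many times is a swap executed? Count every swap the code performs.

pivot = arr[0] = -3; i = -1, j = 7
j→5 (arr[5]=-7≤-3), i→0 (arr[0]=-3≥-3); i<j, swap → [-7,-5,-2,-1,-4,-3,0]
j→4 (arr[4]=-4≤-3), i→2 (arr[2]=-2≥-3); i<j, swap → [-7,-5,-4,-1,-2,-3,0]
j→2, i→3; i≥j, return j=2. arr = [-7,-5,-4,-1,-2,-3,0]

2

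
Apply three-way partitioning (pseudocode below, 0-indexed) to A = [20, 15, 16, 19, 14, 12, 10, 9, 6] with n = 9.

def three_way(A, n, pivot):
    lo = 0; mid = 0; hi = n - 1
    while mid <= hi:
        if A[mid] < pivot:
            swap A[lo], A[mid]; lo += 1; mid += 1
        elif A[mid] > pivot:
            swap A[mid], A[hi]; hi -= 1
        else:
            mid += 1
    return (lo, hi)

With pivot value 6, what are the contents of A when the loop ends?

[6, 16, 19, 14, 12, 10, 9, 15, 20]

pivot = 6; lo=0, mid=0, hi=8
A[mid]=20>6: swap A[0],A[8]; hi=7 → [6, 15, 16, 19, 14, 12, 10, 9, 20]
A[mid]=6=6: mid=1
A[mid]=15>6: swap A[1],A[7]; hi=6 → [6, 9, 16, 19, 14, 12, 10, 15, 20]
A[mid]=9>6: swap A[1],A[6]; hi=5 → [6, 10, 16, 19, 14, 12, 9, 15, 20]
A[mid]=10>6: swap A[1],A[5]; hi=4 → [6, 12, 16, 19, 14, 10, 9, 15, 20]
A[mid]=12>6: swap A[1],A[4]; hi=3 → [6, 14, 16, 19, 12, 10, 9, 15, 20]
A[mid]=14>6: swap A[1],A[3]; hi=2 → [6, 19, 16, 14, 12, 10, 9, 15, 20]
A[mid]=19>6: swap A[1],A[2]; hi=1 → [6, 16, 19, 14, 12, 10, 9, 15, 20]
A[mid]=16>6: swap A[1],A[1]; hi=0 → [6, 16, 19, 14, 12, 10, 9, 15, 20]
end: lo=0, hi=0; A = [6, 16, 19, 14, 12, 10, 9, 15, 20]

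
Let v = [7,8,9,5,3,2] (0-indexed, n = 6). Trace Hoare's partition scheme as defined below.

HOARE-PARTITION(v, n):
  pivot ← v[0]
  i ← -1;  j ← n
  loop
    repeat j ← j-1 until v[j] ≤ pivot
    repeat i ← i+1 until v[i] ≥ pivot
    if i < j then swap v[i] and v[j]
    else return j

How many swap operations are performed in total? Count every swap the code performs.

3

pivot = v[0] = 7; i = -1, j = 6
j→5 (v[5]=2≤7), i→0 (v[0]=7≥7); i<j, swap → [2,8,9,5,3,7]
j→4 (v[4]=3≤7), i→1 (v[1]=8≥7); i<j, swap → [2,3,9,5,8,7]
j→3 (v[3]=5≤7), i→2 (v[2]=9≥7); i<j, swap → [2,3,5,9,8,7]
j→2, i→3; i≥j, return j=2. v = [2,3,5,9,8,7]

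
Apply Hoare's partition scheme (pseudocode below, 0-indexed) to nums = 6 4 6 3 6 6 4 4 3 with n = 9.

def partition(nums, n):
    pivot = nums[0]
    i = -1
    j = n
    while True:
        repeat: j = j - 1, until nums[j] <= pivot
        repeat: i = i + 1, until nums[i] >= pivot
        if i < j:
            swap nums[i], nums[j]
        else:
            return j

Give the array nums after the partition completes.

3 4 4 3 4 6 6 6 6

pivot=6
j stops at 8 (3), i stops at 0 (6); swap ⇒ 3 4 6 3 6 6 4 4 6
j stops at 7 (4), i stops at 2 (6); swap ⇒ 3 4 4 3 6 6 4 6 6
j stops at 6 (4), i stops at 4 (6); swap ⇒ 3 4 4 3 4 6 6 6 6
j stops at 5, i stops at 5; i≥j ⇒ return 5. nums=3 4 4 3 4 6 6 6 6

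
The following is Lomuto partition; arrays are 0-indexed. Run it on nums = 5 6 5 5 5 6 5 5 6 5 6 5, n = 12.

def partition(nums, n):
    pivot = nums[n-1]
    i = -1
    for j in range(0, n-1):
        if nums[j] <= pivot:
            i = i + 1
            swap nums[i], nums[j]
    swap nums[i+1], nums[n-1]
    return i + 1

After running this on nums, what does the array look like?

5 5 5 5 5 5 5 5 6 6 6 6

pivot=5, i=-1
j=0: 5≤5, i=0, swap(0,0) ⇒ 5 6 5 5 5 6 5 5 6 5 6 5
j=1: 6>5, skip
j=2: 5≤5, i=1, swap(1,2) ⇒ 5 5 6 5 5 6 5 5 6 5 6 5
j=3: 5≤5, i=2, swap(2,3) ⇒ 5 5 5 6 5 6 5 5 6 5 6 5
j=4: 5≤5, i=3, swap(3,4) ⇒ 5 5 5 5 6 6 5 5 6 5 6 5
j=5: 6>5, skip
j=6: 5≤5, i=4, swap(4,6) ⇒ 5 5 5 5 5 6 6 5 6 5 6 5
j=7: 5≤5, i=5, swap(5,7) ⇒ 5 5 5 5 5 5 6 6 6 5 6 5
j=8: 6>5, skip
j=9: 5≤5, i=6, swap(6,9) ⇒ 5 5 5 5 5 5 5 6 6 6 6 5
j=10: 6>5, skip
swap(7,11) ⇒ 5 5 5 5 5 5 5 5 6 6 6 6; return 7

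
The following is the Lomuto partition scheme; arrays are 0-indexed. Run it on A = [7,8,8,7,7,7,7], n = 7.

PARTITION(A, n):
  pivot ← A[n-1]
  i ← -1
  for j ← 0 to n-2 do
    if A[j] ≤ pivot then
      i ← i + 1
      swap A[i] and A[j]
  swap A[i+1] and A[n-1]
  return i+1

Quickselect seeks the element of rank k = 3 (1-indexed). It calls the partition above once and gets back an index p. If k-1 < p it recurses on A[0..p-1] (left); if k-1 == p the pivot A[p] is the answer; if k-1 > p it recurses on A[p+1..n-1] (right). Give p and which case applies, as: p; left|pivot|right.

pivot=7, i=-1
j=0: 7≤7, i=0, swap(0,0) ⇒ [7,8,8,7,7,7,7]
j=1: 8>7, skip
j=2: 8>7, skip
j=3: 7≤7, i=1, swap(1,3) ⇒ [7,7,8,8,7,7,7]
j=4: 7≤7, i=2, swap(2,4) ⇒ [7,7,7,8,8,7,7]
j=5: 7≤7, i=3, swap(3,5) ⇒ [7,7,7,7,8,8,7]
swap(4,6) ⇒ [7,7,7,7,7,8,8]; return 4
p = 4; k-1 = 2 < 4 ⇒ left

4; left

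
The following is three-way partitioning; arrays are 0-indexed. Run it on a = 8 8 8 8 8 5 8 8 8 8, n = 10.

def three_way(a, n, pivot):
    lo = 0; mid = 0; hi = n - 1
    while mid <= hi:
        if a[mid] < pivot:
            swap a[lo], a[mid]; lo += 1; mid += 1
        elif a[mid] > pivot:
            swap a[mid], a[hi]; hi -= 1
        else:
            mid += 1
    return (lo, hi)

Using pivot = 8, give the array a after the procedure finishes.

5 8 8 8 8 8 8 8 8 8

pivot = 8; lo=0, mid=0, hi=9
a[mid]=8=8: mid=1
a[mid]=8=8: mid=2
a[mid]=8=8: mid=3
a[mid]=8=8: mid=4
a[mid]=8=8: mid=5
a[mid]=5<8: swap a[0],a[5]; lo=1,mid=6 → 5 8 8 8 8 8 8 8 8 8
a[mid]=8=8: mid=7
a[mid]=8=8: mid=8
a[mid]=8=8: mid=9
a[mid]=8=8: mid=10
end: lo=1, hi=9; a = 5 8 8 8 8 8 8 8 8 8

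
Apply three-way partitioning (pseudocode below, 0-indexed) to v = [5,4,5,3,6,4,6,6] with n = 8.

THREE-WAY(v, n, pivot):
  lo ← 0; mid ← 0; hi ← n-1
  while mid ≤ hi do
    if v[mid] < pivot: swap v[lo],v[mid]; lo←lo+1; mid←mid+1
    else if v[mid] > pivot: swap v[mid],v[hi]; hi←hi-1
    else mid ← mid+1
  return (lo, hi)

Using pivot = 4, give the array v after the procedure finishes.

lo=0 mid=0 hi=7
5>4: swap(0,7), hi=6 ⇒ [6,4,5,3,6,4,6,5]
6>4: swap(0,6), hi=5 ⇒ [6,4,5,3,6,4,6,5]
6>4: swap(0,5), hi=4 ⇒ [4,4,5,3,6,6,6,5]
4=4: mid=1
4=4: mid=2
5>4: swap(2,4), hi=3 ⇒ [4,4,6,3,5,6,6,5]
6>4: swap(2,3), hi=2 ⇒ [4,4,3,6,5,6,6,5]
3<4: swap(0,2), lo=1 mid=3 ⇒ [3,4,4,6,5,6,6,5]
done. lo=1 hi=2; v=[3,4,4,6,5,6,6,5]

[3,4,4,6,5,6,6,5]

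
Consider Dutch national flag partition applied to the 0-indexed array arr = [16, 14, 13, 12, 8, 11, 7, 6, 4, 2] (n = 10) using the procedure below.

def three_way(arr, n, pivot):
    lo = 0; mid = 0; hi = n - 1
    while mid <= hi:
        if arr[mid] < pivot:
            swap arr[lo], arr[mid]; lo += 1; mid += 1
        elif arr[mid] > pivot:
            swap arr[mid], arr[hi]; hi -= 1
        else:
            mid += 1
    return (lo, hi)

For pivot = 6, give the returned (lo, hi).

(2, 2)

pivot = 6; lo=0, mid=0, hi=9
arr[mid]=16>6: swap arr[0],arr[9]; hi=8 → [2, 14, 13, 12, 8, 11, 7, 6, 4, 16]
arr[mid]=2<6: swap arr[0],arr[0]; lo=1,mid=1 → [2, 14, 13, 12, 8, 11, 7, 6, 4, 16]
arr[mid]=14>6: swap arr[1],arr[8]; hi=7 → [2, 4, 13, 12, 8, 11, 7, 6, 14, 16]
arr[mid]=4<6: swap arr[1],arr[1]; lo=2,mid=2 → [2, 4, 13, 12, 8, 11, 7, 6, 14, 16]
arr[mid]=13>6: swap arr[2],arr[7]; hi=6 → [2, 4, 6, 12, 8, 11, 7, 13, 14, 16]
arr[mid]=6=6: mid=3
arr[mid]=12>6: swap arr[3],arr[6]; hi=5 → [2, 4, 6, 7, 8, 11, 12, 13, 14, 16]
arr[mid]=7>6: swap arr[3],arr[5]; hi=4 → [2, 4, 6, 11, 8, 7, 12, 13, 14, 16]
arr[mid]=11>6: swap arr[3],arr[4]; hi=3 → [2, 4, 6, 8, 11, 7, 12, 13, 14, 16]
arr[mid]=8>6: swap arr[3],arr[3]; hi=2 → [2, 4, 6, 8, 11, 7, 12, 13, 14, 16]
end: lo=2, hi=2; arr = [2, 4, 6, 8, 11, 7, 12, 13, 14, 16]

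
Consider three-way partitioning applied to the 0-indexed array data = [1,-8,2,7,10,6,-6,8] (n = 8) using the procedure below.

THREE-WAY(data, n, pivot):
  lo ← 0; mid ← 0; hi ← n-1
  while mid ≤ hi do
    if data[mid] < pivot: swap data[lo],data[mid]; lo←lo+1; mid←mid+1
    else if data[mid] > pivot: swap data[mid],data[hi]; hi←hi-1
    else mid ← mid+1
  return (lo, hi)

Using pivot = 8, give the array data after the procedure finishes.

[1,-8,2,7,6,-6,8,10]

pivot = 8; lo=0, mid=0, hi=7
data[mid]=1<8: swap data[0],data[0]; lo=1,mid=1 → [1,-8,2,7,10,6,-6,8]
data[mid]=-8<8: swap data[1],data[1]; lo=2,mid=2 → [1,-8,2,7,10,6,-6,8]
data[mid]=2<8: swap data[2],data[2]; lo=3,mid=3 → [1,-8,2,7,10,6,-6,8]
data[mid]=7<8: swap data[3],data[3]; lo=4,mid=4 → [1,-8,2,7,10,6,-6,8]
data[mid]=10>8: swap data[4],data[7]; hi=6 → [1,-8,2,7,8,6,-6,10]
data[mid]=8=8: mid=5
data[mid]=6<8: swap data[4],data[5]; lo=5,mid=6 → [1,-8,2,7,6,8,-6,10]
data[mid]=-6<8: swap data[5],data[6]; lo=6,mid=7 → [1,-8,2,7,6,-6,8,10]
end: lo=6, hi=6; data = [1,-8,2,7,6,-6,8,10]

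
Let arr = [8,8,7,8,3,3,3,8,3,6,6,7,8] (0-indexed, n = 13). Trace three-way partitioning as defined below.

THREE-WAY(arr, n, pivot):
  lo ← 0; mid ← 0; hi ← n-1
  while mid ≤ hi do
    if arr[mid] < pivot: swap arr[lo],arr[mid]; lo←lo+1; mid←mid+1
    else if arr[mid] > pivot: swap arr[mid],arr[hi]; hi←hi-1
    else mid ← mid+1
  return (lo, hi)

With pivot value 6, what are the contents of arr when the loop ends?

pivot = 6; lo=0, mid=0, hi=12
arr[mid]=8>6: swap arr[0],arr[12]; hi=11 → [8,8,7,8,3,3,3,8,3,6,6,7,8]
arr[mid]=8>6: swap arr[0],arr[11]; hi=10 → [7,8,7,8,3,3,3,8,3,6,6,8,8]
arr[mid]=7>6: swap arr[0],arr[10]; hi=9 → [6,8,7,8,3,3,3,8,3,6,7,8,8]
arr[mid]=6=6: mid=1
arr[mid]=8>6: swap arr[1],arr[9]; hi=8 → [6,6,7,8,3,3,3,8,3,8,7,8,8]
arr[mid]=6=6: mid=2
arr[mid]=7>6: swap arr[2],arr[8]; hi=7 → [6,6,3,8,3,3,3,8,7,8,7,8,8]
arr[mid]=3<6: swap arr[0],arr[2]; lo=1,mid=3 → [3,6,6,8,3,3,3,8,7,8,7,8,8]
arr[mid]=8>6: swap arr[3],arr[7]; hi=6 → [3,6,6,8,3,3,3,8,7,8,7,8,8]
arr[mid]=8>6: swap arr[3],arr[6]; hi=5 → [3,6,6,3,3,3,8,8,7,8,7,8,8]
arr[mid]=3<6: swap arr[1],arr[3]; lo=2,mid=4 → [3,3,6,6,3,3,8,8,7,8,7,8,8]
arr[mid]=3<6: swap arr[2],arr[4]; lo=3,mid=5 → [3,3,3,6,6,3,8,8,7,8,7,8,8]
arr[mid]=3<6: swap arr[3],arr[5]; lo=4,mid=6 → [3,3,3,3,6,6,8,8,7,8,7,8,8]
end: lo=4, hi=5; arr = [3,3,3,3,6,6,8,8,7,8,7,8,8]

[3,3,3,3,6,6,8,8,7,8,7,8,8]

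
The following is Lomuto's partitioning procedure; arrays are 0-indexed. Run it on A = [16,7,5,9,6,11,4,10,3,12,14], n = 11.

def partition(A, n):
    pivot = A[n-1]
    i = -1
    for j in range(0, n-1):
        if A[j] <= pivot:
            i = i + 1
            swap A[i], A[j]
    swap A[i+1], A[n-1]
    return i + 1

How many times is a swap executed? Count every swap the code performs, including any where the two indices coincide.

10

pivot = A[10] = 14; i = -1
j=0: A[0]=16 > 14 → no swap
j=1: A[1]=7 ≤ 14 → i=0, swap A[0],A[1] → [7,16,5,9,6,11,4,10,3,12,14]
j=2: A[2]=5 ≤ 14 → i=1, swap A[1],A[2] → [7,5,16,9,6,11,4,10,3,12,14]
j=3: A[3]=9 ≤ 14 → i=2, swap A[2],A[3] → [7,5,9,16,6,11,4,10,3,12,14]
j=4: A[4]=6 ≤ 14 → i=3, swap A[3],A[4] → [7,5,9,6,16,11,4,10,3,12,14]
j=5: A[5]=11 ≤ 14 → i=4, swap A[4],A[5] → [7,5,9,6,11,16,4,10,3,12,14]
j=6: A[6]=4 ≤ 14 → i=5, swap A[5],A[6] → [7,5,9,6,11,4,16,10,3,12,14]
j=7: A[7]=10 ≤ 14 → i=6, swap A[6],A[7] → [7,5,9,6,11,4,10,16,3,12,14]
j=8: A[8]=3 ≤ 14 → i=7, swap A[7],A[8] → [7,5,9,6,11,4,10,3,16,12,14]
j=9: A[9]=12 ≤ 14 → i=8, swap A[8],A[9] → [7,5,9,6,11,4,10,3,12,16,14]
final swap A[9],A[10] → [7,5,9,6,11,4,10,3,12,14,16]; return 9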